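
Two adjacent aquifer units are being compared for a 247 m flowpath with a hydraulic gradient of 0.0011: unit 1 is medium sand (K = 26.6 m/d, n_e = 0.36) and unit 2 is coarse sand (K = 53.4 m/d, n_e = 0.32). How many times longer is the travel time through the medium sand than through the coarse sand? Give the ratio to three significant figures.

Unit 1 (medium sand): v = 26.6×0.0011/0.36 = 0.08128 m/d, t = 247/0.08128 = 3039 d
Unit 2 (coarse sand): v = 53.4×0.0011/0.32 = 0.1836 m/d, t = 247/0.1836 = 1346 d
t(medium sand) / t(coarse sand) = 3039/1346 = 2.26

2.26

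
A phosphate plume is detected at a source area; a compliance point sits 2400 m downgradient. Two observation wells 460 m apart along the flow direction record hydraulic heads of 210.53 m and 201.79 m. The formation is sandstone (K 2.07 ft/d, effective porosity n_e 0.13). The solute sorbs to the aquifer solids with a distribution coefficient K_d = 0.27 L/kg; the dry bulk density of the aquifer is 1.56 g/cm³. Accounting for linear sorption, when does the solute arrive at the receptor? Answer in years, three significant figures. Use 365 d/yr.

302 years

Hydraulic gradient i = (210.53 − 201.79) / 460 = 8.74 / 460 = 0.01900
K = 2.07 ft/d × 0.3048 = 0.6309 m/d
Darcy flux q = K·i = 0.6309 × 0.01900 = 0.01199 m/d
v = Ki/n = 0.6309·0.01900/0.13 = 0.09221 m/d
Retardation R = 1 + ρ_b·K_d/n = 1 + 1.56×0.27/0.13 = 4.240
Contaminant velocity v_c = v/R = 0.09221/4.240 = 0.02175 m/d
t = L/v_c = 2400/0.02175 = 110400 d
   = 110400/365 = 302 yr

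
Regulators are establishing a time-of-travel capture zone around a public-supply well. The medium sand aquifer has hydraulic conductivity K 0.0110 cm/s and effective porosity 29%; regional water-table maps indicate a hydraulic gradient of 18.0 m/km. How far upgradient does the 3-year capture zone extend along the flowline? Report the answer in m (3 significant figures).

646 m

K = 0.0110 cm/s × 864 = 9.504 m/d
Darcy flux q = K·i = 9.504 × 0.018 = 0.1711 m/d
v_s = q/n_e = 0.1711/0.29 = 0.5899 m/d
T = 3 yr × 365 = 1095 d
L = v × T = 0.5899 × 1095 = 645.9 m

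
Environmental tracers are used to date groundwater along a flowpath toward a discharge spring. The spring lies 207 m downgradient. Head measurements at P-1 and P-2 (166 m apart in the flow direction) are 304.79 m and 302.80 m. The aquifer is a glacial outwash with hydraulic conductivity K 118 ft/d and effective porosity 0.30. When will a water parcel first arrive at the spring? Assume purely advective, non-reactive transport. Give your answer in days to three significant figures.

144 days

Hydraulic gradient i = (304.79 − 302.80) / 166 = 1.99 / 166 = 0.01199
K = 118 ft/d × 0.3048 = 35.97 m/d
q = Ki = 35.97 × 0.01199 = 0.4312 m/d
v = Ki/n = 35.97·0.01199/0.30 = 1.437 m/d
t = L / v = 207 / 1.437 = 144.0 d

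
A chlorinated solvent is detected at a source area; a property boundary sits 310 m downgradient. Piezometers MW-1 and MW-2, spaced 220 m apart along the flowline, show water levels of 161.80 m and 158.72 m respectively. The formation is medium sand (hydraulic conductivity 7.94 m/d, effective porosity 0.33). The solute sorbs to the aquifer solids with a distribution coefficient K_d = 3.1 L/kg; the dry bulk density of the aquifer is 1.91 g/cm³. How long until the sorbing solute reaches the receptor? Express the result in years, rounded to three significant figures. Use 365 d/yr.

Hydraulic gradient i = (161.80 − 158.72) / 220 = 3.08 / 220 = 0.01400
Darcy flux q = K·i = 7.94 × 0.01400 = 0.1112 m/d
v = Ki/n = 7.94·0.01400/0.33 = 0.3368 m/d
Retardation R = 1 + ρ_b·K_d/n = 1 + 1.91×3.1/0.33 = 18.94
Contaminant velocity v_c = v/R = 0.3368/18.94 = 0.01778 m/d
t = L/v_c = 310/0.01778 = 17430 d
   = 17430/365 = 47.8 yr

47.8 years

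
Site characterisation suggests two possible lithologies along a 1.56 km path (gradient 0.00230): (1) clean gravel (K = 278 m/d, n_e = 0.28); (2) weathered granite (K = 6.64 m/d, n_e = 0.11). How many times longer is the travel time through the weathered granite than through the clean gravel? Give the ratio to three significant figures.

16.4

Unit 1 (clean gravel): v = 278×0.0023/0.28 = 2.284 m/d, t = 1560/2.284 = 683.1 d
Unit 2 (weathered granite): v = 6.64×0.0023/0.11 = 0.1388 m/d, t = 1560/0.1388 = 11240 d
t(weathered granite) / t(clean gravel) = 11240/683.1 = 16.4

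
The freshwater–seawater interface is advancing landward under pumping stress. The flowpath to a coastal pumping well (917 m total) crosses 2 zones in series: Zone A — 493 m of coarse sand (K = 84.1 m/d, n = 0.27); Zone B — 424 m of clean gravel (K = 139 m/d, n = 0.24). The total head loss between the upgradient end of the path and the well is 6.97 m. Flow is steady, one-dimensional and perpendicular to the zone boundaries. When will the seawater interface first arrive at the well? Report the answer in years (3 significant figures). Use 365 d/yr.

Steady 1-D flow in series ⇒ the Darcy flux q is identical in every zone and the zone head losses add (resistances L/K in series).
Σ(L/K) = 493/84.1 + 424/139 = 5.862 + 3.050 = 8.912 d
q = ΔH / Σ(L/K) = 6.97 / 8.912 = 0.7821 m/d (same in every zone)
Zone A: v = q/n = 0.7821/0.27 = 2.896 m/d → t_A = 493/2.896 = 170.2 d
Zone B: v = q/n = 0.7821/0.24 = 3.259 m/d → t_B = 424/3.259 = 130.1 d
Total t = 170.2 + 130.1 = 300.3 d
   = 300.3 / 365 = 0.823 yr

0.823 years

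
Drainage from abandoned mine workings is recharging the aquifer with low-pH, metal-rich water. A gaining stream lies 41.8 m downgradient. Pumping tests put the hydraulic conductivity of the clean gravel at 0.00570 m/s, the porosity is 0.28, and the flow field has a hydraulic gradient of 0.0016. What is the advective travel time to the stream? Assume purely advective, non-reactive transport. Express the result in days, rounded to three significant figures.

14.9 days

K = 0.00570 m/s × 86400 s/d = 492.5 m/d
Darcy flux q = K·i = 492.5 × 0.0016 = 0.7880 m/d
v = Ki/n = 492.5·0.0016/0.28 = 2.814 m/d
t = L / v = 41.8 / 2.814 = 14.85 d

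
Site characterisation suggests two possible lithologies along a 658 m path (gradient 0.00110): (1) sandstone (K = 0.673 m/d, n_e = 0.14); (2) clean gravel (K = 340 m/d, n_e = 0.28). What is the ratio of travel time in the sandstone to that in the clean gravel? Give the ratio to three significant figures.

253

Unit 1 (sandstone): v = 0.673×0.0011/0.14 = 0.005288 m/d, t = 658/0.005288 = 124400 d
Unit 2 (clean gravel): v = 340×0.0011/0.28 = 1.336 m/d, t = 658/1.336 = 492.6 d
t(sandstone) / t(clean gravel) = 124400/492.6 = 253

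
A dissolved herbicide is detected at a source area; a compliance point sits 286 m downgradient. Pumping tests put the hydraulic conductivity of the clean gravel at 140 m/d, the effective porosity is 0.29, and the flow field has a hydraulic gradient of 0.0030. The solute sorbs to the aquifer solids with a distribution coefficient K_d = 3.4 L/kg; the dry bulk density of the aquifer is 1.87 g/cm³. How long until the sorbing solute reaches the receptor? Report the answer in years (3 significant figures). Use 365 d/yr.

12.4 years

q = Ki = 140 × 0.0030 = 0.4200 m/d
v = Ki/n = 140·0.0030/0.29 = 1.448 m/d
Retardation R = 1 + ρ_b·K_d/n = 1 + 1.87×3.4/0.29 = 22.92
Contaminant velocity v_c = v/R = 1.448/22.92 = 0.06318 m/d
t = L/v_c = 286/0.06318 = 4527 d
   = 4527/365 = 12.4 yr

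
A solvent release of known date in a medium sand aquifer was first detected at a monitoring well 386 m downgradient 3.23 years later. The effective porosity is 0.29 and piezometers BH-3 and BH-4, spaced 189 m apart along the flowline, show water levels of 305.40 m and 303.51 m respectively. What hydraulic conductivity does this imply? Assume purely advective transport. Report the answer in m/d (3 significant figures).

9.49 m/d

Hydraulic gradient i = (305.40 − 303.51) / 189 = 1.89 / 189 = 0.01000
t = 3.23 years = 1179 d
v = L / t = 386 / 1179 = 0.3274 m/d
K = v · n / i = 0.3274 × 0.29 / 0.01000 = 9.49 m/d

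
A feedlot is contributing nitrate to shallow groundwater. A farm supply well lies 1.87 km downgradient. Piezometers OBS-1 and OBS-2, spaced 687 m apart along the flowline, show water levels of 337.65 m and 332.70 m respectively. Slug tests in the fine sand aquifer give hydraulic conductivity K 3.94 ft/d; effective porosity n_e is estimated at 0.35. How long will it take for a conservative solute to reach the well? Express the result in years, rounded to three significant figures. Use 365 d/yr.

Hydraulic gradient i = (337.65 − 332.70) / 687 = 4.95 / 687 = 0.007205
K = 3.94 ft/d × 0.3048 = 1.201 m/d
Specific discharge q = 1.201 × 0.007205 = 0.008653 m/d
Average linear velocity = 0.008653 / 0.35 = 0.02472 m/d
L = 1.87 km = 1870 m
t = L / v = 1870 / 0.02472 = 75640 d
   = 75640 / 365 = 207 yr

207 years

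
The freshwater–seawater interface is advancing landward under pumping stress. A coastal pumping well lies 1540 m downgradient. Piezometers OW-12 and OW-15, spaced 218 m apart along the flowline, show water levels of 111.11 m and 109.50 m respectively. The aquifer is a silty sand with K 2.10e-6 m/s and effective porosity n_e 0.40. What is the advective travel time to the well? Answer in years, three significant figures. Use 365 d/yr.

Hydraulic gradient i = (111.11 − 109.50) / 218 = 1.61 / 218 = 0.007385
K = 2.10e-6 m/s × 86400 s/d = 0.1814 m/d
q = Ki = 0.1814 × 0.007385 = 0.001340 m/d
v = Ki/n = 0.1814·0.007385/0.40 = 0.003350 m/d
t = L / v = 1540 / 0.003350 = 459700 d
   = 459700 / 365 = 1260 yr

1260 years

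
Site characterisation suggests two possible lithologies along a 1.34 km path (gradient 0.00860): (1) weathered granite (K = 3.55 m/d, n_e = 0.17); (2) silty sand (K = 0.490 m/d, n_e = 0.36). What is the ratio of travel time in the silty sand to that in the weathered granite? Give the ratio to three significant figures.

15.3

Unit 1 (weathered granite): v = 3.55×0.0086/0.17 = 0.1796 m/d, t = 1340/0.1796 = 7462 d
Unit 2 (silty sand): v = 0.490×0.0086/0.36 = 0.01171 m/d, t = 1340/0.01171 = 114500 d
t(silty sand) / t(weathered granite) = 114500/7462 = 15.3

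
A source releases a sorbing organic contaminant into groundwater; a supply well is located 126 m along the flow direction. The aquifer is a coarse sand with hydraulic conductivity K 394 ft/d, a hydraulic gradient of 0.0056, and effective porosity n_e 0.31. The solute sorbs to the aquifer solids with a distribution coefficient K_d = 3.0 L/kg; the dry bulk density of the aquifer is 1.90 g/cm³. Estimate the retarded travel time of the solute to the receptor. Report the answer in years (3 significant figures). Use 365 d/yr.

K = 394 ft/d × 0.3048 = 120.1 m/d
Darcy flux q = K·i = 120.1 × 0.0056 = 0.6725 m/d
v = Ki/n = 120.1·0.0056/0.31 = 2.169 m/d
Retardation R = 1 + ρ_b·K_d/n = 1 + 1.90×3.0/0.31 = 19.39
Contaminant velocity v_c = v/R = 2.169/19.39 = 0.1119 m/d
t = L/v_c = 126/0.1119 = 1126 d
   = 1126/365 = 3.08 yr

3.08 years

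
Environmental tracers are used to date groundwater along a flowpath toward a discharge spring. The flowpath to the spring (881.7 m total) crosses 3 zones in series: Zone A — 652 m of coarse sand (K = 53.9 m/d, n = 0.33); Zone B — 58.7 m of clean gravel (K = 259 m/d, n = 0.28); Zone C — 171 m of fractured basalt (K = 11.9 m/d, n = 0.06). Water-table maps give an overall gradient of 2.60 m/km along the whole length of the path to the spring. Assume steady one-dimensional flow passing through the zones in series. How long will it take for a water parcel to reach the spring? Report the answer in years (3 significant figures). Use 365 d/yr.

Continuity: the same q passes through each zone, so ΔH = q·Σ(L_j/K_j) — the zones act as resistances in series.
Σ(L/K) = 652/53.9 + 58.7/259 + 171/11.9 = 12.10 + 0.2266 + 14.37 = 26.69 d
K_eq = L_total / Σ(L/K) = 881.7 / 26.69 = 33.03 m/d
q = K_eq · i = 33.03 × 0.0026 = 0.08588 m/d (same in every zone)
Zone A: v = q/n = 0.08588/0.33 = 0.2602 m/d → t_A = 652/0.2602 = 2505 d
Zone B: v = q/n = 0.08588/0.28 = 0.3067 m/d → t_B = 58.7/0.3067 = 191.4 d
Zone C: v = q/n = 0.08588/0.06 = 1.431 m/d → t_C = 171/1.431 = 119.5 d
Total t = 2505 + 191.4 + 119.5 = 2816 d
   = 2816 / 365 = 7.72 yr

7.72 years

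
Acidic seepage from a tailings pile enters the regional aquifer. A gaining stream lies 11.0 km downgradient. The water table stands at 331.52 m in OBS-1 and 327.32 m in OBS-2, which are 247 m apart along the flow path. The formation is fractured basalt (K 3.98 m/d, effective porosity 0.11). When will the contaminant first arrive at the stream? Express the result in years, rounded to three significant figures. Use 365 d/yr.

49.0 years

Hydraulic gradient i = (331.52 − 327.32) / 247 = 4.20 / 247 = 0.01700
Darcy flux q = K·i = 3.98 × 0.01700 = 0.06768 m/d
Seepage velocity v = q / n = 0.06768 / 0.11 = 0.6152 m/d
L = 11.0 km = 11000 m
t = L / v = 11000 / 0.6152 = 17880 d
   = 17880 / 365 = 49.0 yr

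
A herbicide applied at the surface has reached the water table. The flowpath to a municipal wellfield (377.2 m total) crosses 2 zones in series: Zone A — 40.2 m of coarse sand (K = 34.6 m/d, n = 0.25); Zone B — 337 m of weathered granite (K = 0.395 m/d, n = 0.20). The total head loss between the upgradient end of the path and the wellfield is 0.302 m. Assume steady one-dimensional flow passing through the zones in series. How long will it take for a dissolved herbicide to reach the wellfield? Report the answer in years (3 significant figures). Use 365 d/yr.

600 years

Steady 1-D flow in series ⇒ the Darcy flux q is identical in every zone and the zone head losses add (resistances L/K in series).
Σ(L/K) = 40.2/34.6 + 337/0.395 = 1.162 + 853.2 = 854.3 d
q = ΔH / Σ(L/K) = 0.302 / 854.3 = 3.535e-4 m/d (same in every zone)
Zone A: v = q/n = 3.535e-4/0.25 = 0.001414 m/d → t_A = 40.2/0.001414 = 28430 d
Zone B: v = q/n = 3.535e-4/0.20 = 0.001767 m/d → t_B = 337/0.001767 = 190700 d
Total t = 28430 + 190700 = 219100 d
   = 219100 / 365 = 600 yr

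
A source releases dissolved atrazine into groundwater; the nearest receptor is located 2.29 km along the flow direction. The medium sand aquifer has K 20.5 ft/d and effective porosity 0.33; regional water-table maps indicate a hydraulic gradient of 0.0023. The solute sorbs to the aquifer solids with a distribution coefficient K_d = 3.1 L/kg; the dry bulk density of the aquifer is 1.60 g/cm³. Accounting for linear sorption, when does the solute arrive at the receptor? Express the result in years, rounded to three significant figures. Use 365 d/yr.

K = 20.5 ft/d × 0.3048 = 6.248 m/d
Darcy flux q = K·i = 6.248 × 0.0023 = 0.01437 m/d
Seepage velocity v = q / n = 0.01437 / 0.33 = 0.04355 m/d
Retardation R = 1 + ρ_b·K_d/n = 1 + 1.60×3.1/0.33 = 16.03
Contaminant velocity v_c = v/R = 0.04355/16.03 = 0.002717 m/d
L = 2.29 km = 2290 m
t = L/v_c = 2290/0.002717 = 842900 d
   = 842900/365 = 2310 yr

2310 years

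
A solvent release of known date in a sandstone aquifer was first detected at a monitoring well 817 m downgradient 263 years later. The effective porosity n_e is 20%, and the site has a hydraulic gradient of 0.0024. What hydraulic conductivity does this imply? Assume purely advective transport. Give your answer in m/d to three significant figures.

0.709 m/d

t = 263 years = 96000 d
v = L / t = 817 / 96000 = 0.008511 m/d
K = v · n / i = 0.008511 × 0.20 / 0.0024 = 0.709 m/d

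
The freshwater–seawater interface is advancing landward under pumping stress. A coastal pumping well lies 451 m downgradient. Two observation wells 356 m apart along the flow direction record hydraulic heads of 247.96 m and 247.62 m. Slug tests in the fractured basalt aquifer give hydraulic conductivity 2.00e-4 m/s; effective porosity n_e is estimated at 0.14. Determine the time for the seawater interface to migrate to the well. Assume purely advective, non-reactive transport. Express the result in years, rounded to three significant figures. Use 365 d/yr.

Hydraulic gradient i = (247.96 − 247.62) / 356 = 0.34 / 356 = 9.551e-4
K = 2.00e-4 m/s × 86400 s/d = 17.28 m/d
Specific discharge q = 17.28 × 9.551e-4 = 0.01650 m/d
Average linear velocity = 0.01650 / 0.14 = 0.1179 m/d
t = L / v = 451 / 0.1179 = 3826 d
   = 3826 / 365 = 10.5 yr

10.5 years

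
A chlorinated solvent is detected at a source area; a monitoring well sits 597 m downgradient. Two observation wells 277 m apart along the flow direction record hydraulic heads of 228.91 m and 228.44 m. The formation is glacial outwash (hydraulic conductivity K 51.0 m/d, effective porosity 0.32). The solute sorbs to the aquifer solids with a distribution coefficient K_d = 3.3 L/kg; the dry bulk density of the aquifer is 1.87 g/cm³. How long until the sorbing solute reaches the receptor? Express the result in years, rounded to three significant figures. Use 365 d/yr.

123 years

Hydraulic gradient i = (228.91 − 228.44) / 277 = 0.47 / 277 = 0.001697
Darcy flux q = K·i = 51.0 × 0.001697 = 0.08653 m/d
v = Ki/n = 51.0·0.001697/0.32 = 0.2704 m/d
Retardation R = 1 + ρ_b·K_d/n = 1 + 1.87×3.3/0.32 = 20.28
Contaminant velocity v_c = v/R = 0.2704/20.28 = 0.01333 m/d
t = L/v_c = 597/0.01333 = 44780 d
   = 44780/365 = 123 yr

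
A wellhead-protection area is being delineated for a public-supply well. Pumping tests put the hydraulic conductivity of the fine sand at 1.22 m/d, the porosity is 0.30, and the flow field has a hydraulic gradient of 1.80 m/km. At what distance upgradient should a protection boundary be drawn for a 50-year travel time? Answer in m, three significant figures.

134 m

q = Ki = 1.22 × 0.0018 = 0.002196 m/d
Seepage velocity v = q / n = 0.002196 / 0.30 = 0.007320 m/d
T = 50 yr × 365 = 18250 d
L = v × T = 0.007320 × 18250 = 133.6 m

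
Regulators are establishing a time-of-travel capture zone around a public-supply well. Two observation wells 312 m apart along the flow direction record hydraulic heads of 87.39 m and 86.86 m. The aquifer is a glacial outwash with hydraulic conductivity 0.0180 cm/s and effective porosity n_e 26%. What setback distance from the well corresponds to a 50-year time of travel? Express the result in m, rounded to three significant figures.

1850 m

Hydraulic gradient i = (87.39 − 86.86) / 312 = 0.53 / 312 = 0.001699
K = 0.0180 cm/s × 864 = 15.55 m/d
q = Ki = 15.55 × 0.001699 = 0.02642 m/d
Average linear velocity = 0.02642 / 0.26 = 0.1016 m/d
T = 50 yr × 365 = 18250 d
L = v × T = 0.1016 × 18250 = 1854 m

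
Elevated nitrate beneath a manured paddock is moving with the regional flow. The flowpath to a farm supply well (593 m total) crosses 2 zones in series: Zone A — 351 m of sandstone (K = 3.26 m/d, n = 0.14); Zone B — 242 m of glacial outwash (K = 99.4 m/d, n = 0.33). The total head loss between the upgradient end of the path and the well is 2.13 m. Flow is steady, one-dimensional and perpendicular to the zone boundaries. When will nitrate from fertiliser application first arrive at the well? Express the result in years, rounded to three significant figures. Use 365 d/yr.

Steady 1-D flow in series ⇒ the Darcy flux q is identical in every zone and the zone head losses add (resistances L/K in series).
Σ(L/K) = 351/3.26 + 242/99.4 = 107.7 + 2.435 = 110.1 d
q = ΔH / Σ(L/K) = 2.13 / 110.1 = 0.01935 m/d (same in every zone)
Zone A: v = q/n = 0.01935/0.14 = 0.1382 m/d → t_A = 351/0.1382 = 2540 d
Zone B: v = q/n = 0.01935/0.33 = 0.05862 m/d → t_B = 242/0.05862 = 4128 d
Total t = 2540 + 4128 = 6668 d
   = 6668 / 365 = 18.3 yr

18.3 years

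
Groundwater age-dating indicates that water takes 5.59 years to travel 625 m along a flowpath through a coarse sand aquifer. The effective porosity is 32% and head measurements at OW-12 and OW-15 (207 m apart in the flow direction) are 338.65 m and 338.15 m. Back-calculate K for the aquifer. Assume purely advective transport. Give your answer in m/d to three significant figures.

Hydraulic gradient i = (338.65 − 338.15) / 207 = 0.50 / 207 = 0.002415
t = 5.59 years = 2040 d
v = L / t = 625 / 2040 = 0.3063 m/d
K = v · n / i = 0.3063 × 0.32 / 0.002415 = 40.6 m/d

40.6 m/d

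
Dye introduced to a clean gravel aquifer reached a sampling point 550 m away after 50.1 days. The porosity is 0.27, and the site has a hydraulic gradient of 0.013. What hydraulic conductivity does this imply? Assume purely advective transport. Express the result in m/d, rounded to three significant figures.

v = L / t = 550 / 50.1 = 10.98 m/d
K = v · n / i = 10.98 × 0.27 / 0.013 = 228 m/d

228 m/d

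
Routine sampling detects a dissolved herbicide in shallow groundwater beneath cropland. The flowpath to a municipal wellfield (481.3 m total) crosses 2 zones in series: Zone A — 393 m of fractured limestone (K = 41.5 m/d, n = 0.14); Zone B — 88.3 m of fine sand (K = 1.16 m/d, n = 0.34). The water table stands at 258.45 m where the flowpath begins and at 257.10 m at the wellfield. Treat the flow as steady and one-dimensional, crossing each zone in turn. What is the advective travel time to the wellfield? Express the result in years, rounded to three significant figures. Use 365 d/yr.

14.8 years

Total head drop ΔH = 258.45 − 257.10 = 1.35 m
Steady 1-D flow in series ⇒ the Darcy flux q is identical in every zone and the zone head losses add (resistances L/K in series).
Σ(L/K) = 393/41.5 + 88.3/1.16 = 9.470 + 76.12 = 85.59 d
q = ΔH / Σ(L/K) = 1.35 / 85.59 = 0.01577 m/d (same in every zone)
Zone A: v = q/n = 0.01577/0.14 = 0.1127 m/d → t_A = 393/0.1127 = 3488 d
Zone B: v = q/n = 0.01577/0.34 = 0.04639 m/d → t_B = 88.3/0.04639 = 1903 d
Total t = 3488 + 1903 = 5392 d
   = 5392 / 365 = 14.8 yr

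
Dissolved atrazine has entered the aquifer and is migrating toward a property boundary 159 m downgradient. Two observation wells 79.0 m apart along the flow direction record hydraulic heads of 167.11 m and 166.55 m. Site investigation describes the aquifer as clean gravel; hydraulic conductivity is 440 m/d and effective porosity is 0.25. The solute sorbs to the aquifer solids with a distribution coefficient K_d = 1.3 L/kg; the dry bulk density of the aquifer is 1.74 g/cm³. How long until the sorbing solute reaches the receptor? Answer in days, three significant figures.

Hydraulic gradient i = (167.11 − 166.55) / 79.0 = 0.56 / 79.0 = 0.007089
Darcy flux q = K·i = 440 × 0.007089 = 3.119 m/d
v_s = q/n_e = 3.119/0.25 = 12.48 m/d
Retardation R = 1 + ρ_b·K_d/n = 1 + 1.74×1.3/0.25 = 10.05
Contaminant velocity v_c = v/R = 12.48/10.05 = 1.242 m/d
t = L/v_c = 159/1.242 = 128.1 d

128 days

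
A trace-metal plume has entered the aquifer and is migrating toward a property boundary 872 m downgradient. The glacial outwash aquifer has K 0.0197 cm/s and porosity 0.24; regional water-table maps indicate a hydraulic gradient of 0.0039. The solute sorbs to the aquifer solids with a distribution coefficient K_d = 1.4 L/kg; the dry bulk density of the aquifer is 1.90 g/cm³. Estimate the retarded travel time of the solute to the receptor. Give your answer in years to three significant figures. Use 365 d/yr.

104 years

K = 0.0197 cm/s × 864 = 17.02 m/d
Darcy flux q = K·i = 17.02 × 0.0039 = 0.06638 m/d
Seepage velocity v = q / n = 0.06638 / 0.24 = 0.2766 m/d
Retardation R = 1 + ρ_b·K_d/n = 1 + 1.90×1.4/0.24 = 12.08
Contaminant velocity v_c = v/R = 0.2766/12.08 = 0.02289 m/d
t = L/v_c = 872/0.02289 = 38100 d
   = 38100/365 = 104 yr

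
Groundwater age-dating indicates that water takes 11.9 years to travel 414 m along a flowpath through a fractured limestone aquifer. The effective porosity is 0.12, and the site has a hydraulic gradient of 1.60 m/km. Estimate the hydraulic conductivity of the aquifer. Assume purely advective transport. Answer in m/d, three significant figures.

t = 11.9 years = 4344 d
v = L / t = 414 / 4344 = 0.09531 m/d
K = v · n / i = 0.09531 × 0.12 / 0.0016 = 7.15 m/d

7.15 m/d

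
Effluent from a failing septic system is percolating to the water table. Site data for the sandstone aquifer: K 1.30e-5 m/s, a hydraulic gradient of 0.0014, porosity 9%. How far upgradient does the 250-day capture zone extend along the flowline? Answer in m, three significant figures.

K = 1.30e-5 m/s × 86400 s/d = 1.123 m/d
q = Ki = 1.123 × 0.0014 = 0.001572 m/d
v = Ki/n = 1.123·0.0014/0.09 = 0.01747 m/d
L = v × T = 0.01747 × 250 = 4.368 m

4.37 m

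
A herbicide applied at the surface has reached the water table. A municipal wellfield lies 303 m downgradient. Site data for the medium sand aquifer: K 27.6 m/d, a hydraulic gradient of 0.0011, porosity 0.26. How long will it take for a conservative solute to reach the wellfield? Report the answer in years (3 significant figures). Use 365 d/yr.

7.11 years

q = Ki = 27.6 × 0.0011 = 0.03036 m/d
Average linear velocity = 0.03036 / 0.26 = 0.1168 m/d
t = L / v = 303 / 0.1168 = 2595 d
   = 2595 / 365 = 7.11 yr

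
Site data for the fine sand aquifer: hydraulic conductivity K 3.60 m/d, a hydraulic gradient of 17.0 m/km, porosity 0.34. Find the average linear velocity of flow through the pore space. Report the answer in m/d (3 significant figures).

0.180 m/d

Darcy flux q = K·i = 3.60 × 0.017 = 0.06120 m/d
v_s = q/n_e = 0.06120/0.34 = 0.1800 m/d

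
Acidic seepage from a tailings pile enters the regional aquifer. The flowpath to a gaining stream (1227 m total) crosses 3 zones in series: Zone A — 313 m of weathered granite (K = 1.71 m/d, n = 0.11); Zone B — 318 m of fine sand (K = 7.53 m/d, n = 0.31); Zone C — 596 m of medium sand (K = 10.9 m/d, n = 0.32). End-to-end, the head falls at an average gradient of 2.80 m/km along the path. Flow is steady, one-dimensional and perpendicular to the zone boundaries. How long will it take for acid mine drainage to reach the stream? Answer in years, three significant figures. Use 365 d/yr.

Steady 1-D flow in series ⇒ the Darcy flux q is identical in every zone and the zone head losses add (resistances L/K in series).
Σ(L/K) = 313/1.71 + 318/7.53 + 596/10.9 = 183.0 + 42.23 + 54.68 = 280.0 d
K_eq = L_total / Σ(L/K) = 1227 / 280.0 = 4.383 m/d
q = K_eq · i = 4.383 × 0.0028 = 0.01227 m/d (same in every zone)
Zone A: v = q/n = 0.01227/0.11 = 0.1116 m/d → t_A = 313/0.1116 = 2806 d
Zone B: v = q/n = 0.01227/0.31 = 0.03959 m/d → t_B = 318/0.03959 = 8033 d
Zone C: v = q/n = 0.01227/0.32 = 0.03835 m/d → t_C = 596/0.03835 = 15540 d
Total t = 2806 + 8033 + 15540 = 26380 d
   = 26380 / 365 = 72.3 yr

72.3 years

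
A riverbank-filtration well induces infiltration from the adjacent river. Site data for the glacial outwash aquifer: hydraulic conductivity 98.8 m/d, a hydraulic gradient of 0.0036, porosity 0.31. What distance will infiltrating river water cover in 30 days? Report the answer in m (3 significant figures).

q = Ki = 98.8 × 0.0036 = 0.3557 m/d
Seepage velocity v = q / n = 0.3557 / 0.31 = 1.147 m/d
L = v × T = 1.147 × 30 = 34.42 m

34.4 m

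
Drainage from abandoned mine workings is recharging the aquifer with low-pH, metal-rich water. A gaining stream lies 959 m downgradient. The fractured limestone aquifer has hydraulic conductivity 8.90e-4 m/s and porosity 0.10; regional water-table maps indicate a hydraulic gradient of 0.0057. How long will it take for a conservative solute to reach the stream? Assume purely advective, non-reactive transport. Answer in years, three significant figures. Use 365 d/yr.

K = 8.90e-4 m/s × 86400 s/d = 76.90 m/d
q = Ki = 76.90 × 0.0057 = 0.4383 m/d
Seepage velocity v = q / n = 0.4383 / 0.10 = 4.383 m/d
t = L / v = 959 / 4.383 = 218.8 d
   = 218.8 / 365 = 0.599 yr

0.599 years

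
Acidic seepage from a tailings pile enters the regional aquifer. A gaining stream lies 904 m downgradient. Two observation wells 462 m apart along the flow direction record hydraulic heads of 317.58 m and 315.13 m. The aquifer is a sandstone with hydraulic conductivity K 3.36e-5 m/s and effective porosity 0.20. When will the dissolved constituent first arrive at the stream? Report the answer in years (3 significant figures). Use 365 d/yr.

32.2 years

Hydraulic gradient i = (317.58 − 315.13) / 462 = 2.45 / 462 = 0.005303
K = 3.36e-5 m/s × 86400 s/d = 2.903 m/d
Specific discharge q = 2.903 × 0.005303 = 0.01539 m/d
v_s = q/n_e = 0.01539/0.20 = 0.07697 m/d
t = L / v = 904 / 0.07697 = 11740 d
   = 11740 / 365 = 32.2 yr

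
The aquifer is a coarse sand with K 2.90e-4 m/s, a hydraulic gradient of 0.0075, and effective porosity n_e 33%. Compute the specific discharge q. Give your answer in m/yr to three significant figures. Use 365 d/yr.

68.6 m/yr

K = 2.90e-4 m/s × 86400 s/d = 25.06 m/d
Darcy flux q = K·i = 25.06 × 0.0075 = 0.1879 m/d
   = 0.1879 × 365 = 68.6 m/yr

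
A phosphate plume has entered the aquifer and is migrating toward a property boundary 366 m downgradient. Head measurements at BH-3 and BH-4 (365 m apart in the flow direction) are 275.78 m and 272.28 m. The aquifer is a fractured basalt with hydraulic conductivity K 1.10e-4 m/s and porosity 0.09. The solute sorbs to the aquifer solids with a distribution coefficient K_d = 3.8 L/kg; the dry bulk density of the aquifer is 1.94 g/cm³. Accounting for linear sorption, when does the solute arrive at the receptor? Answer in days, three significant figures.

Hydraulic gradient i = (275.78 − 272.28) / 365 = 3.50 / 365 = 0.009589
K = 1.10e-4 m/s × 86400 s/d = 9.504 m/d
q = Ki = 9.504 × 0.009589 = 0.09113 m/d
Seepage velocity v = q / n = 0.09113 / 0.09 = 1.013 m/d
Retardation R = 1 + ρ_b·K_d/n = 1 + 1.94×3.8/0.09 = 82.91
Contaminant velocity v_c = v/R = 1.013/82.91 = 0.01221 m/d
t = L/v_c = 366/0.01221 = 29970 d

30000 days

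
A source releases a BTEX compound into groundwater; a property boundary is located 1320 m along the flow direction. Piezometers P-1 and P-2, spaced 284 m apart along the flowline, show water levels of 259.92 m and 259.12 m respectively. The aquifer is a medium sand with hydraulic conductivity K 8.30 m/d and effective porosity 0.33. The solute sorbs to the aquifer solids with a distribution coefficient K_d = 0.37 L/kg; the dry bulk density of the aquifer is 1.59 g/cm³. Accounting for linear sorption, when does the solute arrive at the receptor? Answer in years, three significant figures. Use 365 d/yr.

142 years

Hydraulic gradient i = (259.92 − 259.12) / 284 = 0.80 / 284 = 0.002817
Specific discharge q = 8.30 × 0.002817 = 0.02338 m/d
Seepage velocity v = q / n = 0.02338 / 0.33 = 0.07085 m/d
Retardation R = 1 + ρ_b·K_d/n = 1 + 1.59×0.37/0.33 = 2.783
Contaminant velocity v_c = v/R = 0.07085/2.783 = 0.02546 m/d
t = L/v_c = 1320/0.02546 = 51850 d
   = 51850/365 = 142 yr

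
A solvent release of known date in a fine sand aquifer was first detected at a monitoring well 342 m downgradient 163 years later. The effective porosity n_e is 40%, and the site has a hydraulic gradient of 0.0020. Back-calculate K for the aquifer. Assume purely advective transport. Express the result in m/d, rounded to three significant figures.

1.15 m/d

t = 163 years = 59500 d
v = L / t = 342 / 59500 = 0.005748 m/d
K = v · n / i = 0.005748 × 0.40 / 0.0020 = 1.15 m/d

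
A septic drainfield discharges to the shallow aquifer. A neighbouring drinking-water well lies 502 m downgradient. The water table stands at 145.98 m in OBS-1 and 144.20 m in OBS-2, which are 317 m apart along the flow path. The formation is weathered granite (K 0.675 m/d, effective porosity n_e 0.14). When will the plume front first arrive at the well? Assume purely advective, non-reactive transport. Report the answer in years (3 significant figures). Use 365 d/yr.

50.8 years

Hydraulic gradient i = (145.98 − 144.20) / 317 = 1.78 / 317 = 0.005615
q = Ki = 0.675 × 0.005615 = 0.003790 m/d
v_s = q/n_e = 0.003790/0.14 = 0.02707 m/d
t = L / v = 502 / 0.02707 = 18540 d
   = 18540 / 365 = 50.8 yr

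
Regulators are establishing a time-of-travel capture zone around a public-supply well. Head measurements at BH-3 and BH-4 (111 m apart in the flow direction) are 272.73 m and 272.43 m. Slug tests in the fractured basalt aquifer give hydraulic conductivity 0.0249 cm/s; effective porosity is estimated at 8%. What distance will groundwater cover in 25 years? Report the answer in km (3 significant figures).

Hydraulic gradient i = (272.73 − 272.43) / 111 = 0.30 / 111 = 0.002703
K = 0.0249 cm/s × 864 = 21.51 m/d
q = Ki = 21.51 × 0.002703 = 0.05814 m/d
v_s = q/n_e = 0.05814/0.08 = 0.7268 m/d
T = 25 yr × 365 = 9125 d
L = v × T = 0.7268 × 9125 = 6632 m
   = 6.63 km

6.63 km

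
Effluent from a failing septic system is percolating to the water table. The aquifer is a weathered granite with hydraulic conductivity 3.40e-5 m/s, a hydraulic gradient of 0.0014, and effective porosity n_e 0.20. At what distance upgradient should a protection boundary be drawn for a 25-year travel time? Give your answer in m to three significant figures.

188 m

K = 3.40e-5 m/s × 86400 s/d = 2.938 m/d
Darcy flux q = K·i = 2.938 × 0.0014 = 0.004113 m/d
v = Ki/n = 2.938·0.0014/0.20 = 0.02056 m/d
T = 25 yr × 365 = 9125 d
L = v × T = 0.02056 × 9125 = 187.6 m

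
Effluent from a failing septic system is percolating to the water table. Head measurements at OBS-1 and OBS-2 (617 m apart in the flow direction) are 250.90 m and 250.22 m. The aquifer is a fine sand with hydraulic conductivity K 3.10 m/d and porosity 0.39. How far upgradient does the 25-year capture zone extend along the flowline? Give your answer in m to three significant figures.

Hydraulic gradient i = (250.90 − 250.22) / 617 = 0.68 / 617 = 0.001102
Specific discharge q = 3.10 × 0.001102 = 0.003417 m/d
Average linear velocity = 0.003417 / 0.39 = 0.008760 m/d
T = 25 yr × 365 = 9125 d
L = v × T = 0.008760 × 9125 = 79.94 m

79.9 m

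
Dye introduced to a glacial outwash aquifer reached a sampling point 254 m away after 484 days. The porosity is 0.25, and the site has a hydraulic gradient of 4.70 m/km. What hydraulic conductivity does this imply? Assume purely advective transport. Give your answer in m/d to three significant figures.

v = L / t = 254 / 484 = 0.5248 m/d
K = v · n / i = 0.5248 × 0.25 / 0.0047 = 27.9 m/d

27.9 m/d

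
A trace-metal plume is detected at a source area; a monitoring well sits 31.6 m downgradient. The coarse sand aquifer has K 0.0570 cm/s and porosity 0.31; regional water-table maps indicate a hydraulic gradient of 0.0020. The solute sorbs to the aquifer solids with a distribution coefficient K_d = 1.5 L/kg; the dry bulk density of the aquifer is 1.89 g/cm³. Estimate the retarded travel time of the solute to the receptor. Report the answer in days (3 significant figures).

K = 0.0570 cm/s × 864 = 49.25 m/d
Darcy flux q = K·i = 49.25 × 0.0020 = 0.09850 m/d
Seepage velocity v = q / n = 0.09850 / 0.31 = 0.3177 m/d
Retardation R = 1 + ρ_b·K_d/n = 1 + 1.89×1.5/0.31 = 10.15
Contaminant velocity v_c = v/R = 0.3177/10.15 = 0.03132 m/d
t = L/v_c = 31.6/0.03132 = 1009 d

1010 days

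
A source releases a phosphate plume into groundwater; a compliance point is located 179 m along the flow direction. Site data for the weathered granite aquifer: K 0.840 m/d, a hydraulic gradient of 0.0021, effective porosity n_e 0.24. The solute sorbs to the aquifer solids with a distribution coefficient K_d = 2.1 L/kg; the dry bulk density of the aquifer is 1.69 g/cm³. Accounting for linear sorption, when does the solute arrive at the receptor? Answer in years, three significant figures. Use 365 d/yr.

1050 years

Darcy flux q = K·i = 0.840 × 0.0021 = 0.001764 m/d
Seepage velocity v = q / n = 0.001764 / 0.24 = 0.007350 m/d
Retardation R = 1 + ρ_b·K_d/n = 1 + 1.69×2.1/0.24 = 15.79
Contaminant velocity v_c = v/R = 0.007350/15.79 = 4.656e-4 m/d
t = L/v_c = 179/4.656e-4 = 384500 d
   = 384500/365 = 1050 yr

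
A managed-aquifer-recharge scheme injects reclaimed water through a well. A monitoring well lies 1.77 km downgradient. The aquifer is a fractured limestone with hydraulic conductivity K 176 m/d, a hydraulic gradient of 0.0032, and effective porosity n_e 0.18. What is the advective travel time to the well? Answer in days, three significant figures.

566 days

Specific discharge q = 176 × 0.0032 = 0.5632 m/d
v_s = q/n_e = 0.5632/0.18 = 3.129 m/d
L = 1.77 km = 1770 m
t = L / v = 1770 / 3.129 = 565.7 d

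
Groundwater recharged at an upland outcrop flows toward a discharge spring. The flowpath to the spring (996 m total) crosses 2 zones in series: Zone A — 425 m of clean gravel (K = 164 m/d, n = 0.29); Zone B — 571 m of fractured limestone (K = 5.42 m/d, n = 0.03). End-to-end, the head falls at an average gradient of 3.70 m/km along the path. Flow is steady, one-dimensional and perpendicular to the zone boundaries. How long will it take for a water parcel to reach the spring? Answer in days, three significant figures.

4110 days

Continuity: the same q passes through each zone, so ΔH = q·Σ(L_j/K_j) — the zones act as resistances in series.
Σ(L/K) = 425/164 + 571/5.42 = 2.591 + 105.4 = 107.9 d
K_eq = L_total / Σ(L/K) = 996 / 107.9 = 9.227 m/d
q = K_eq · i = 9.227 × 0.0037 = 0.03414 m/d (same in every zone)
Zone A: v = q/n = 0.03414/0.29 = 0.1177 m/d → t_A = 425/0.1177 = 3610 d
Zone B: v = q/n = 0.03414/0.03 = 1.138 m/d → t_B = 571/1.138 = 501.7 d
Total t = 3610 + 501.7 = 4112 d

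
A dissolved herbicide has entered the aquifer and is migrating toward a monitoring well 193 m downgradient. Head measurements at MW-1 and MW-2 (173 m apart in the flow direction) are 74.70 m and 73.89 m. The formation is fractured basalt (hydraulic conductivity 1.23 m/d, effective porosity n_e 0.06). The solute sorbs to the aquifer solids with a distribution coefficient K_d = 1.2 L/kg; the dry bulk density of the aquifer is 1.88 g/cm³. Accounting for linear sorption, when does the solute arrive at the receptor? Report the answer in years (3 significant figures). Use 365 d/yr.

Hydraulic gradient i = (74.70 − 73.89) / 173 = 0.81 / 173 = 0.004682
Darcy flux q = K·i = 1.23 × 0.004682 = 0.005759 m/d
Average linear velocity = 0.005759 / 0.06 = 0.09598 m/d
Retardation R = 1 + ρ_b·K_d/n = 1 + 1.88×1.2/0.06 = 38.60
Contaminant velocity v_c = v/R = 0.09598/38.60 = 0.002487 m/d
t = L/v_c = 193/0.002487 = 77620 d
   = 77620/365 = 213 yr

213 years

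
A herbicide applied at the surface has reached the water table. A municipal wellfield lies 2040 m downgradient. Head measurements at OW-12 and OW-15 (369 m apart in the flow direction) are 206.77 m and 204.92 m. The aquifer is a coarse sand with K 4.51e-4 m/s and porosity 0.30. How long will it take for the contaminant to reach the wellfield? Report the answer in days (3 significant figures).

Hydraulic gradient i = (206.77 − 204.92) / 369 = 1.85 / 369 = 0.005014
K = 4.51e-4 m/s × 86400 s/d = 38.97 m/d
Specific discharge q = 38.97 × 0.005014 = 0.1954 m/d
Average linear velocity = 0.1954 / 0.30 = 0.6512 m/d
t = L / v = 2040 / 0.6512 = 3133 d

3130 days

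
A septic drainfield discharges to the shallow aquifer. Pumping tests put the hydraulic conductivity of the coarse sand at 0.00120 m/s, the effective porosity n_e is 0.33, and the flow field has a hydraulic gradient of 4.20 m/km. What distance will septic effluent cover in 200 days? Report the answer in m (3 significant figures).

264 m

K = 0.00120 m/s × 86400 s/d = 103.7 m/d
q = Ki = 103.7 × 0.0042 = 0.4355 m/d
v = Ki/n = 103.7·0.0042/0.33 = 1.320 m/d
L = v × T = 1.320 × 200 = 263.9 m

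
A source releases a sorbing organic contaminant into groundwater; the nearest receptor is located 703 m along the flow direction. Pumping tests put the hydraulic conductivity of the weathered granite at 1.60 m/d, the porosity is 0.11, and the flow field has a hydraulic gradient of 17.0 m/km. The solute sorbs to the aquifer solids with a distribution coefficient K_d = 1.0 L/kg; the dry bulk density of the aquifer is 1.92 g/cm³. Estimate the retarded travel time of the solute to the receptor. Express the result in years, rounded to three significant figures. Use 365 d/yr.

Darcy flux q = K·i = 1.60 × 0.017 = 0.02720 m/d
v_s = q/n_e = 0.02720/0.11 = 0.2473 m/d
Retardation R = 1 + ρ_b·K_d/n = 1 + 1.92×1.0/0.11 = 18.45
Contaminant velocity v_c = v/R = 0.2473/18.45 = 0.01340 m/d
t = L/v_c = 703/0.01340 = 52470 d
   = 52470/365 = 144 yr

144 years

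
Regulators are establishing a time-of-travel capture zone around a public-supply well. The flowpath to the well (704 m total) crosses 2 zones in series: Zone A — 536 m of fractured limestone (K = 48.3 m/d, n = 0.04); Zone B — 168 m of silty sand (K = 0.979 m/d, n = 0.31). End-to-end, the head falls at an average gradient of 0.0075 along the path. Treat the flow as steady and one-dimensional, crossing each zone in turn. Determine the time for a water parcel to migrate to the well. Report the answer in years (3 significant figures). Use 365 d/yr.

For zones in series the flux q is common to all zones; the equivalent conductivity is the harmonic (thickness-weighted) mean, K_eq = L_total / Σ(L_j/K_j).
Σ(L/K) = 536/48.3 + 168/0.979 = 11.10 + 171.6 = 182.7 d
K_eq = L_total / Σ(L/K) = 704 / 182.7 = 3.853 m/d
q = K_eq · i = 3.853 × 0.0075 = 0.02890 m/d (same in every zone)
Zone A: v = q/n = 0.02890/0.04 = 0.7225 m/d → t_A = 536/0.7225 = 741.9 d
Zone B: v = q/n = 0.02890/0.31 = 0.09322 m/d → t_B = 168/0.09322 = 1802 d
Total t = 741.9 + 1802 = 2544 d
   = 2544 / 365 = 6.97 yr

6.97 years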